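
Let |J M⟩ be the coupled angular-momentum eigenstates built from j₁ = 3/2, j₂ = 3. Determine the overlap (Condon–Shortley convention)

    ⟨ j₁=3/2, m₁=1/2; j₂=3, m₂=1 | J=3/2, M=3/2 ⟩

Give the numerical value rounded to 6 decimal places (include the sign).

√[4·3!0!3!/7! · 2!1!4!2!3!0!] = √(576/35)
  +(−1)^1/∏(1,2,0,3,0,0)! = -1/12  (running -1/12)
⟨..|..⟩ = √(576/35)·(-1/12) = -0.338062

-0.338062  (= −√(4/35))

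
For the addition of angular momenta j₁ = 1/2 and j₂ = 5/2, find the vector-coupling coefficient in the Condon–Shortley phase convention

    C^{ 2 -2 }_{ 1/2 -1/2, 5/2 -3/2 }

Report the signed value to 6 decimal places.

triangle: 1!*0!*4!/6! = 24/720
(j±m)!: 0!*1!*1!*4!*0!*4! = 576
prefactor² = (2J+1)*Δ*N² = 96
  k=1: −1/(1!*0!*0!*0!*0!*4!) = -1/24
Σ = -1/24  ⇒  CG² = 96*(-1/24)² = 1/6
CG = −√(1/6) = -0.408248

-0.408248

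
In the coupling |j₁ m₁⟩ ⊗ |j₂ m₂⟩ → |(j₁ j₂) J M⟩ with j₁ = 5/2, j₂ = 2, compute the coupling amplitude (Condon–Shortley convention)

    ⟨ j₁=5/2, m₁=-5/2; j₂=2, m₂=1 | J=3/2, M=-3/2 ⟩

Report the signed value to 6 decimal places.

triangle: 3!·2!·1!/7! = 12/5040
(j±m)!: 0!·5!·3!·1!·0!·3! = 4320
prefactor² = (2J+1)·Δ·N² = 288/7
  k=3: −1/(3!·0!·2!·0!·0!·1!) = -1/12
Σ = -1/12  ⇒  CG² = 288/7·(-1/12)² = 2/7
CG = −√(2/7) = -0.534522

-0.534522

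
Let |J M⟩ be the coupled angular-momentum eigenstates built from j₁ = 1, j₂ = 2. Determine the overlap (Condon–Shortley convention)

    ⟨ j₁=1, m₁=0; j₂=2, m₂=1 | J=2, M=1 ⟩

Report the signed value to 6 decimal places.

-0.408248

j₁+j₂−J=1  J+j₁−j₂=1  J−j₁+j₂=3  j₁+j₂+J+1=6
(j₁±m₁, j₂±m₂, J±M) = (1,1,3,1,3,1)
P² = 3/2
sum k=0..1:
  [0] +1/6 = 1/6
  [1] −1/2 = -1/2
S = -1/3
C² = P²·S² = 1/6 ; C = -0.408248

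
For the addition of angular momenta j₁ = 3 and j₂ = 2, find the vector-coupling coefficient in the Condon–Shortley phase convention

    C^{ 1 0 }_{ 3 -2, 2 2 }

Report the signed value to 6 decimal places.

+0.377964

triangle: 4!·2!·0!/7! = 48/5040
(j±m)!: 1!·5!·4!·0!·1!·1! = 2880
prefactor² = (2J+1)·Δ·N² = 576/7
  k=4: +1/(4!·0!·1!·0!·1!·0!) = 1/24
Σ = 1/24  ⇒  CG² = 576/7·1/24² = 1/7
CG = +√(1/7) = +0.377964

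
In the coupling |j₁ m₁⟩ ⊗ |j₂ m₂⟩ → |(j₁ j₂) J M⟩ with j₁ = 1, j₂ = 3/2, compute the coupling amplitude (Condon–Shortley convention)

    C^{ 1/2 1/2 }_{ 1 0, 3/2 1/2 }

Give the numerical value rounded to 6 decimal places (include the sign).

-0.577350

√[2·2!0!1!/4! · 1!1!2!1!1!0!] = √(1/3)
  +(−1)^1/∏(1,1,0,1,0,0)! = -1  (running -1)
⟨..|..⟩ = √(1/3)·(-1) = -0.577350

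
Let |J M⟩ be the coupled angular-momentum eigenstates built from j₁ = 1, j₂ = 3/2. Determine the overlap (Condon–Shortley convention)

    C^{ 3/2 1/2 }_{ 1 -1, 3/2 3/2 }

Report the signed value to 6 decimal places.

−√(2/5) = -0.632456

triangle: 1!*1!*2!/5! = 2/120
(j±m)!: 0!*2!*3!*0!*2!*1! = 24
prefactor² = (2J+1)*Δ*N² = 8/5
  k=1: −1/(1!*0!*1!*2!*0!*0!) = -1/2
Σ = -1/2  ⇒  CG² = 8/5*(-1/2)² = 2/5
CG = −√(2/5) = -0.632456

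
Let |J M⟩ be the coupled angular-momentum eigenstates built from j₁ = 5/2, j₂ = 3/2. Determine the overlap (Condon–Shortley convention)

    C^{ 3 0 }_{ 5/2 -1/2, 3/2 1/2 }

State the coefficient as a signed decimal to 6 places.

−√(1/5) = -0.447214

triangle: 1!·4!·2!/8! = 48/40320
(j±m)!: 2!·3!·2!·1!·3!·3! = 864
prefactor² = (2J+1)·Δ·N² = 36/5
  k=0: +1/(0!·1!·3!·2!·1!·0!) = 1/12
  k=1: −1/(1!·0!·2!·1!·2!·1!) = -1/4
Σ = -1/6  ⇒  CG² = 36/5·(-1/6)² = 1/5
CG = −√(1/5) = -0.447214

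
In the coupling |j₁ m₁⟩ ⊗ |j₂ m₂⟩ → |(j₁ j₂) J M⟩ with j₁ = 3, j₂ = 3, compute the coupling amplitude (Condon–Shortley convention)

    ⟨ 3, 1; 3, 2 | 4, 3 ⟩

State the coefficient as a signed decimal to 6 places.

triangle: 2!·4!·4!/11! = 1152/39916800
(j±m)!: 4!·2!·5!·1!·7!·1! = 29030400
prefactor² = (2J+1)·Δ·N² = 82944/11
  k=1: −1/(1!·1!·1!·4!·3!·0!) = -1/144
  k=2: +1/(2!·0!·0!·3!·4!·1!) = 1/288
Σ = -1/288  ⇒  CG² = 82944/11·(-1/288)² = 1/11
CG = −√(1/11) = -0.301511

−√(1/11) ≈ -0.301511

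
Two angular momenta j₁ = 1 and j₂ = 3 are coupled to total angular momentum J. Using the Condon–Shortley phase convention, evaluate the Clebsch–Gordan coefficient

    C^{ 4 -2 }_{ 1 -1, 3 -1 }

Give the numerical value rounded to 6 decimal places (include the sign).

triangle: 0!·2!·6!/9! = 1440/362880
(j±m)!: 0!·2!·2!·4!·2!·6! = 138240
prefactor² = (2J+1)·Δ·N² = 34560/7
  k=0: +1/(0!·0!·2!·2!·0!·4!) = 1/96
Σ = 1/96  ⇒  CG² = 34560/7·1/96² = 15/28
CG = +√(15/28) = +0.731925

+0.731925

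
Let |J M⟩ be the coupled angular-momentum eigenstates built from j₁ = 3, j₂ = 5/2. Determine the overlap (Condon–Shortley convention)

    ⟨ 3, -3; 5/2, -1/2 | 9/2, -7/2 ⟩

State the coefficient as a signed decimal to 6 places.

−√(16/33) ≈ -0.696311

√[10·1!5!4!/11! · 0!6!2!3!1!8!] = √(2764800/11)
  +(−1)^1/∏(1,0,5,1,0,3)! = -1/720  (running -1/720)
⟨..|..⟩ = √(2764800/11)·(-1/720) = -0.696311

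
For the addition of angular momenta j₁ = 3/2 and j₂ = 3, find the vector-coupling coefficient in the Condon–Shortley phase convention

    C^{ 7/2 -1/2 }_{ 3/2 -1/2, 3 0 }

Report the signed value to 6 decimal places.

−√(2/21) ≈ -0.308607

triangle: 1!·2!·5!/9! = 240/362880
(j±m)!: 1!·2!·3!·3!·3!·4! = 10368
prefactor² = (2J+1)·Δ·N² = 384/7
  k=0: +1/(0!·1!·2!·3!·0!·2!) = 1/24
  k=1: −1/(1!·0!·1!·2!·1!·3!) = -1/12
Σ = -1/24  ⇒  CG² = 384/7·(-1/24)² = 2/21
CG = −√(2/21) = -0.308607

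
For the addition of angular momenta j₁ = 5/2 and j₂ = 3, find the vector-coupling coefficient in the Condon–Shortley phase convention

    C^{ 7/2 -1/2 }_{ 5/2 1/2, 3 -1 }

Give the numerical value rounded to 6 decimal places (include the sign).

−√(1/63) ≈ -0.125988

j₁+j₂−J=2  J+j₁−j₂=3  J−j₁+j₂=4  j₁+j₂+J+1=10
(j₁±m₁, j₂±m₂, J±M) = (3,2,2,4,3,4)
P² = 9216/175
sum k=0..2:
  [0] +1/16 = 1/16
  [1] −1/12 = -1/12
  [2] +1/288 = 1/288
S = -5/288
C² = P²·S² = 1/63 ; C = -0.125988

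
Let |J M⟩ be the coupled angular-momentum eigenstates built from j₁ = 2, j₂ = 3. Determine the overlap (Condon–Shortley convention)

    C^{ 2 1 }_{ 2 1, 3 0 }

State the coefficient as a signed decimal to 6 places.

√[5·3!1!3!/8! · 3!1!3!3!3!1!] = √(81/14)
  +(−1)^0/∏(0,3,1,3,0,0)! = 1/36  (running 1/36)
  +(−1)^1/∏(1,2,0,2,1,1)! = -1/4  (running -2/9)
⟨..|..⟩ = √(81/14)·(-2/9) = -0.534522

-0.534522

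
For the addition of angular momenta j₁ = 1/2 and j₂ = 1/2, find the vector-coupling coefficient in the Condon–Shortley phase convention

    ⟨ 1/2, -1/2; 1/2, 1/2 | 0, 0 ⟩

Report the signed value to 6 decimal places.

−√(1/2) ≈ -0.707107

triangle: 1!×0!×0!/2! = 1/2
(j±m)!: 0!×1!×1!×0!×0!×0! = 1
prefactor² = (2J+1)×Δ×N² = 1/2
  k=1: −1/(1!×0!×0!×0!×0!×0!) = -1
Σ = -1  ⇒  CG² = 1/2×(-1)² = 1/2
CG = −√(1/2) = -0.707107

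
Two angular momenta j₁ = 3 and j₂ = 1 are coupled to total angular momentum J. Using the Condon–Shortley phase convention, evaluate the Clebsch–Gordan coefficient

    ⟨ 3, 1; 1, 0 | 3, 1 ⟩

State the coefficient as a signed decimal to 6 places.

+0.288675  (= +√(1/12))

triangle: 1!×5!×1!/8! = 120/40320
(j±m)!: 4!×2!×1!×1!×4!×2! = 2304
prefactor² = (2J+1)×Δ×N² = 48
  k=0: +1/(0!×1!×2!×1!×3!×0!) = 1/12
  k=1: −1/(1!×0!×1!×0!×4!×1!) = -1/24
Σ = 1/24  ⇒  CG² = 48×1/24² = 1/12
CG = +√(1/12) = +0.288675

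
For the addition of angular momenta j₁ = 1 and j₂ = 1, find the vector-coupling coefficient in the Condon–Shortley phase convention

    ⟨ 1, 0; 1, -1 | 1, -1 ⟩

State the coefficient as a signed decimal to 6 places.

triangle: 1!·1!·1!/4! = 1/24
(j±m)!: 1!·1!·0!·2!·0!·2! = 4
prefactor² = (2J+1)·Δ·N² = 1/2
  k=0: +1/(0!·1!·1!·0!·0!·1!) = 1
Σ = 1  ⇒  CG² = 1/2·1² = 1/2
CG = +√(1/2) = +0.707107

+√(1/2) ≈ +0.707107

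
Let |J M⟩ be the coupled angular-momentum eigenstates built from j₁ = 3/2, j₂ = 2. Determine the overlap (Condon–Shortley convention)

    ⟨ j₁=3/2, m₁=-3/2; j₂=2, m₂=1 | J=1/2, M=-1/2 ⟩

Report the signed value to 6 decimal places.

j₁+j₂−J=3  J+j₁−j₂=0  J−j₁+j₂=1  j₁+j₂+J+1=5
(j₁±m₁, j₂±m₂, J±M) = (0,3,3,1,0,1)
P² = 18/5
sum k=3..3:
  [3] −1/6 = -1/6
S = -1/6
C² = P²·S² = 1/10 ; C = -0.316228

-0.316228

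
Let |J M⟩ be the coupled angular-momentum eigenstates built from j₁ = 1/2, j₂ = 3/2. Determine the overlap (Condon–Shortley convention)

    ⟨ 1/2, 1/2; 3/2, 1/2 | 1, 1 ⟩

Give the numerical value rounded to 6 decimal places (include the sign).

j₁+j₂−J=1  J+j₁−j₂=0  J−j₁+j₂=2  j₁+j₂+J+1=4
(j₁±m₁, j₂±m₂, J±M) = (1,0,2,1,2,0)
P² = 1
sum k=0..0:
  [0] +1/2 = 1/2
S = 1/2
C² = P²·S² = 1/4 ; C = +0.500000

+√(1/4) = +0.500000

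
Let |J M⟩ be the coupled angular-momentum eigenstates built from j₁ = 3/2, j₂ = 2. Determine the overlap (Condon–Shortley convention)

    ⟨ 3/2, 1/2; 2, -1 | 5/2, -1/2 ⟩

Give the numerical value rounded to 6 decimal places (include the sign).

j₁+j₂−J=1  J+j₁−j₂=2  J−j₁+j₂=3  j₁+j₂+J+1=7
(j₁±m₁, j₂±m₂, J±M) = (2,1,1,3,2,3)
P² = 72/35
sum k=0..1:
  [0] +1/2 = 1/2
  [1] −1/12 = -1/12
S = 5/12
C² = P²·S² = 5/14 ; C = +0.597614

+√(5/14) ≈ +0.597614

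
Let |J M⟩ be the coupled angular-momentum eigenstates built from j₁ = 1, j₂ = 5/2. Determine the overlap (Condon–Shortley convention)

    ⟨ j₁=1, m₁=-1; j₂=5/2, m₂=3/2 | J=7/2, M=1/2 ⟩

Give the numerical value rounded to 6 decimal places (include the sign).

+0.377964

triangle: 0!·2!·5!/8! = 240/40320
(j±m)!: 0!·2!·4!·1!·4!·3! = 6912
prefactor² = (2J+1)·Δ·N² = 2304/7
  k=0: +1/(0!·0!·2!·4!·0!·1!) = 1/48
Σ = 1/48  ⇒  CG² = 2304/7·1/48² = 1/7
CG = +√(1/7) = +0.377964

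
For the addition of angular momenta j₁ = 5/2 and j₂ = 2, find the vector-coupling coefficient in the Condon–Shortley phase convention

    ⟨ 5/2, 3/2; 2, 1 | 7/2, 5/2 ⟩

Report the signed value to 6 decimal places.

+√(1/63) = +0.125988

j₁+j₂−J=1  J+j₁−j₂=4  J−j₁+j₂=3  j₁+j₂+J+1=9
(j₁±m₁, j₂±m₂, J±M) = (4,1,3,1,6,1)
P² = 2304/7
sum k=0..1:
  [0] +1/36 = 1/36
  [1] −1/48 = -1/48
S = 1/144
C² = P²·S² = 1/63 ; C = +0.125988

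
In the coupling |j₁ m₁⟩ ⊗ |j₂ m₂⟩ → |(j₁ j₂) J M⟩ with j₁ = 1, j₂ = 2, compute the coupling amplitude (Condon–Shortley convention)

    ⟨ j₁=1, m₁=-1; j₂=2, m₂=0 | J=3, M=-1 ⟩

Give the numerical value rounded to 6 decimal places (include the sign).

+0.632456  (= +√(2/5))

√[7·0!2!4!/7! · 0!2!2!2!2!4!] = √(128/5)
  +(−1)^0/∏(0,0,2,2,0,2)! = 1/8  (running 1/8)
⟨..|..⟩ = √(128/5)·(1/8) = +0.632456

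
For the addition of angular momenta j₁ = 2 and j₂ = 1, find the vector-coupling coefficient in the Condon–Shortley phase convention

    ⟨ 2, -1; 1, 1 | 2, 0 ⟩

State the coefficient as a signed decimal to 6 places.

−√(1/2) ≈ -0.707107

√[5·1!3!1!/6! · 1!3!2!0!2!2!] = √(2)
  +(−1)^1/∏(1,0,2,1,1,0)! = -1/2  (running -1/2)
⟨..|..⟩ = √(2)·(-1/2) = -0.707107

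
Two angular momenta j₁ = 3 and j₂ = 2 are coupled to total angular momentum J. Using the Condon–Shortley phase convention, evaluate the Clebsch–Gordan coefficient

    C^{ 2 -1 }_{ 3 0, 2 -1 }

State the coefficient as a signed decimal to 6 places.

-0.534522

j₁+j₂−J=3  J+j₁−j₂=3  J−j₁+j₂=1  j₁+j₂+J+1=8
(j₁±m₁, j₂±m₂, J±M) = (3,3,1,3,1,3)
P² = 81/14
sum k=0..1:
  [0] +1/36 = 1/36
  [1] −1/4 = -1/4
S = -2/9
C² = P²·S² = 2/7 ; C = -0.534522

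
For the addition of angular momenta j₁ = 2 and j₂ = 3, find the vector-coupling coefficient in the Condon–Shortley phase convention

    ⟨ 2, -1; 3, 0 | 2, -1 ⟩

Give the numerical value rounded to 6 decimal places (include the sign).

j₁+j₂−J=3  J+j₁−j₂=1  J−j₁+j₂=3  j₁+j₂+J+1=8
(j₁±m₁, j₂±m₂, J±M) = (1,3,3,3,1,3)
P² = 81/14
sum k=2..3:
  [2] +1/4 = 1/4
  [3] −1/36 = -1/36
S = 2/9
C² = P²·S² = 2/7 ; C = +0.534522

+√(2/7) = +0.534522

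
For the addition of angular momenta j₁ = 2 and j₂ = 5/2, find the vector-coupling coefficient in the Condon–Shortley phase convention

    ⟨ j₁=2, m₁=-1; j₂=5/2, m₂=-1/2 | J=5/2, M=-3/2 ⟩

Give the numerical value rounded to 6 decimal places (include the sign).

triangle: 2!·2!·3!/8! = 24/40320
(j±m)!: 1!·3!·2!·3!·1!·4! = 1728
prefactor² = (2J+1)·Δ·N² = 216/35
  k=1: −1/(1!·1!·2!·1!·0!·2!) = -1/4
  k=2: +1/(2!·0!·1!·0!·1!·3!) = 1/12
Σ = -1/6  ⇒  CG² = 216/35·(-1/6)² = 6/35
CG = −√(6/35) = -0.414039

-0.414039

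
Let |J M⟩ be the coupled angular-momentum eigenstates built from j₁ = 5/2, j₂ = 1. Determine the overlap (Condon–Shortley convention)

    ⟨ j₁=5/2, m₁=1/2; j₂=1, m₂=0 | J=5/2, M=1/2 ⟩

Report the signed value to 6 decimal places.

+0.169031  (= +√(1/35))

triangle: 1!*4!*1!/7! = 24/5040
(j±m)!: 3!*2!*1!*1!*3!*2! = 144
prefactor² = (2J+1)*Δ*N² = 144/35
  k=0: +1/(0!*1!*2!*1!*2!*0!) = 1/4
  k=1: −1/(1!*0!*1!*0!*3!*1!) = -1/6
Σ = 1/12  ⇒  CG² = 144/35*1/12² = 1/35
CG = +√(1/35) = +0.169031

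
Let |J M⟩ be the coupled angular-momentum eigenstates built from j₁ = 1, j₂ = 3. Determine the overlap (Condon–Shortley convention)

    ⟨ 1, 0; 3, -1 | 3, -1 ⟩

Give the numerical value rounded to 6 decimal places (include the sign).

+√(1/12) = +0.288675

triangle: 1!·1!·5!/8! = 120/40320
(j±m)!: 1!·1!·2!·4!·2!·4! = 2304
prefactor² = (2J+1)·Δ·N² = 48
  k=0: +1/(0!·1!·1!·2!·0!·3!) = 1/12
  k=1: −1/(1!·0!·0!·1!·1!·4!) = -1/24
Σ = 1/24  ⇒  CG² = 48·1/24² = 1/12
CG = +√(1/12) = +0.288675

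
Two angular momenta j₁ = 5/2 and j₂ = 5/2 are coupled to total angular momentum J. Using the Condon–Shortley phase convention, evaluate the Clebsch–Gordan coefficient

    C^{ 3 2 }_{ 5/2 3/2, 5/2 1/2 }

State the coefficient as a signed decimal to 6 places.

-0.288675  (= −√(1/12))

triangle: 2!*3!*3!/9! = 72/362880
(j±m)!: 4!*1!*3!*2!*5!*1! = 34560
prefactor² = (2J+1)*Δ*N² = 48
  k=0: +1/(0!*2!*1!*3!*2!*0!) = 1/24
  k=1: −1/(1!*1!*0!*2!*3!*1!) = -1/12
Σ = -1/24  ⇒  CG² = 48*(-1/24)² = 1/12
CG = −√(1/12) = -0.288675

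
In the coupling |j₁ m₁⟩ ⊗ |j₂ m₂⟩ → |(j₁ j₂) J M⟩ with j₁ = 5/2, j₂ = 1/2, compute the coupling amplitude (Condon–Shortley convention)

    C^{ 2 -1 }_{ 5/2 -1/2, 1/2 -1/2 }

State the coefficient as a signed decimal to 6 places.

j₁+j₂−J=1  J+j₁−j₂=4  J−j₁+j₂=0  j₁+j₂+J+1=6
(j₁±m₁, j₂±m₂, J±M) = (2,3,0,1,1,3)
P² = 12
sum k=0..0:
  [0] +1/6 = 1/6
S = 1/6
C² = P²·S² = 1/3 ; C = +0.577350

+√(1/3) = +0.577350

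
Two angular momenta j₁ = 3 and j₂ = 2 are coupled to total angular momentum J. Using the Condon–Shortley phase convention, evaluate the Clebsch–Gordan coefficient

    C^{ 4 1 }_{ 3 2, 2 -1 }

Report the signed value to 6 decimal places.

+0.591608  (= +√(7/20))

j₁+j₂−J=1  J+j₁−j₂=5  J−j₁+j₂=3  j₁+j₂+J+1=10
(j₁±m₁, j₂±m₂, J±M) = (5,1,1,3,5,3)
P² = 6480/7
sum k=0..1:
  [0] +1/48 = 1/48
  [1] −1/720 = -1/720
S = 7/360
C² = P²·S² = 7/20 ; C = +0.591608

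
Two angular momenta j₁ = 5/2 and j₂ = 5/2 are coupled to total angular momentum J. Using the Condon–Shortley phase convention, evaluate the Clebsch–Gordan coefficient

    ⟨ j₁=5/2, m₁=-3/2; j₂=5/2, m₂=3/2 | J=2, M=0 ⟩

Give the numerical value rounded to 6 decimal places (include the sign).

j₁+j₂−J=3  J+j₁−j₂=2  J−j₁+j₂=2  j₁+j₂+J+1=8
(j₁±m₁, j₂±m₂, J±M) = (1,4,4,1,2,2)
P² = 48/7
sum k=2..3:
  [2] +1/8 = 1/8
  [3] −1/6 = -1/6
S = -1/24
C² = P²·S² = 1/84 ; C = -0.109109

-0.109109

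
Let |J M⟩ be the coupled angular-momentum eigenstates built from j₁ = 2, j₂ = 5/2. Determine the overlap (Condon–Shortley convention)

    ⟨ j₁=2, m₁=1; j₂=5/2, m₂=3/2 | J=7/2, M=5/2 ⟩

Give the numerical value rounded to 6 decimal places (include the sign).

√[8·1!3!4!/9! · 3!1!4!1!6!1!] = √(2304/7)
  +(−1)^0/∏(0,1,1,4,2,0)! = 1/48  (running 1/48)
  +(−1)^1/∏(1,0,0,3,3,1)! = -1/36  (running -1/144)
⟨..|..⟩ = √(2304/7)·(-1/144) = -0.125988

−√(1/63) = -0.125988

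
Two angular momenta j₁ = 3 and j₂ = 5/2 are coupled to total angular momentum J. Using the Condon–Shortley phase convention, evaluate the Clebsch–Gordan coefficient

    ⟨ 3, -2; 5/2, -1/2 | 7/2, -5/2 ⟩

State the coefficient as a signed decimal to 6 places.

-0.178174  (= −√(2/63))

√[8·2!4!3!/10! · 1!5!2!3!1!6!] = √(4608/7)
  +(−1)^1/∏(1,1,4,1,0,2)! = -1/48  (running -1/48)
  +(−1)^2/∏(2,0,3,0,1,3)! = 1/72  (running -1/144)
⟨..|..⟩ = √(4608/7)·(-1/144) = -0.178174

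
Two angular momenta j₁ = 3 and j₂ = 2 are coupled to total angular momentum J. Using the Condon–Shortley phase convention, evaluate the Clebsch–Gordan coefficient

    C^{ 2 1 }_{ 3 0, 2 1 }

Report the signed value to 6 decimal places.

+√(2/7) ≈ +0.534522

triangle: 3!×3!×1!/8! = 36/40320
(j±m)!: 3!×3!×3!×1!×3!×1! = 1296
prefactor² = (2J+1)×Δ×N² = 81/14
  k=2: +1/(2!×1!×1!×1!×2!×0!) = 1/4
  k=3: −1/(3!×0!×0!×0!×3!×1!) = -1/36
Σ = 2/9  ⇒  CG² = 81/14×2/9² = 2/7
CG = +√(2/7) = +0.534522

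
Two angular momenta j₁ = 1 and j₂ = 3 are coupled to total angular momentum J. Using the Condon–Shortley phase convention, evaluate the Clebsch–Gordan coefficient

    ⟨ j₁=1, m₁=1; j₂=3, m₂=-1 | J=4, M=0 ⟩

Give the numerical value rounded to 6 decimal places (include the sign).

+0.462910  (= +√(3/14))

triangle: 0!·2!·6!/9! = 1440/362880
(j±m)!: 2!·0!·2!·4!·4!·4! = 55296
prefactor² = (2J+1)·Δ·N² = 13824/7
  k=0: +1/(0!·0!·0!·2!·2!·4!) = 1/96
Σ = 1/96  ⇒  CG² = 13824/7·1/96² = 3/14
CG = +√(3/14) = +0.462910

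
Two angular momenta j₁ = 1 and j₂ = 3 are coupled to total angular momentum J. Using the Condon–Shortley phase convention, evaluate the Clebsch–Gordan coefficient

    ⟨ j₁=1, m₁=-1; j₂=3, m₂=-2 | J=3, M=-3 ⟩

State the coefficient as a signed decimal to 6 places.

-0.500000  (= −√(1/4))

triangle: 1!×1!×5!/8! = 120/40320
(j±m)!: 0!×2!×1!×5!×0!×6! = 172800
prefactor² = (2J+1)×Δ×N² = 3600
  k=1: −1/(1!×0!×1!×0!×0!×5!) = -1/120
Σ = -1/120  ⇒  CG² = 3600×(-1/120)² = 1/4
CG = −√(1/4) = -0.500000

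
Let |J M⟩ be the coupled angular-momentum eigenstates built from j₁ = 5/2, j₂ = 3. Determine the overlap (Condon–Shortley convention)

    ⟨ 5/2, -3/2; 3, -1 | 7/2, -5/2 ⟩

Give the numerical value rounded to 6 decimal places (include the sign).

triangle: 2!*3!*4!/10! = 288/3628800
(j±m)!: 1!*4!*2!*4!*1!*6! = 829440
prefactor² = (2J+1)*Δ*N² = 18432/35
  k=1: −1/(1!*1!*3!*1!*0!*3!) = -1/36
  k=2: +1/(2!*0!*2!*0!*1!*4!) = 1/96
Σ = -5/288  ⇒  CG² = 18432/35*(-5/288)² = 10/63
CG = −√(10/63) = -0.398410

-0.398410  (= −√(10/63))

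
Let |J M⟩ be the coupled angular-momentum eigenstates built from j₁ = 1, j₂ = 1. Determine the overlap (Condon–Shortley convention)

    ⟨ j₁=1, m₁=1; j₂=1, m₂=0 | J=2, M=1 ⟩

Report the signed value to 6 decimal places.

√[5·0!2!2!/5! · 2!0!1!1!3!1!] = √(2)
  +(−1)^0/∏(0,0,0,1,2,1)! = 1/2  (running 1/2)
⟨..|..⟩ = √(2)·(1/2) = +0.707107

+0.707107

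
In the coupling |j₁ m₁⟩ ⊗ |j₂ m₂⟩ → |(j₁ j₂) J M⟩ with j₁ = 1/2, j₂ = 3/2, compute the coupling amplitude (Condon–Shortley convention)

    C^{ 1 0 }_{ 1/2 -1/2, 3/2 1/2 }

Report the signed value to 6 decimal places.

j₁+j₂−J=1  J+j₁−j₂=0  J−j₁+j₂=2  j₁+j₂+J+1=4
(j₁±m₁, j₂±m₂, J±M) = (0,1,2,1,1,1)
P² = 1/2
sum k=1..1:
  [1] −1/1 = -1
S = -1
C² = P²·S² = 1/2 ; C = -0.707107

−√(1/2) = -0.707107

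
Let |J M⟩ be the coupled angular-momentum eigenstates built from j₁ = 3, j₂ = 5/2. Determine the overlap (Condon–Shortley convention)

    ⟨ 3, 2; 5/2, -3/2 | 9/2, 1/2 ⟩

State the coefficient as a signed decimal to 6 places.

+0.510355  (= +√(361/1386))

√[10·1!5!4!/11! · 5!1!1!4!5!4!] = √(460800/77)
  +(−1)^0/∏(0,1,1,1,4,3)! = 1/144  (running 1/144)
  +(−1)^1/∏(1,0,0,0,5,4)! = -1/2880  (running 19/2880)
⟨..|..⟩ = √(460800/77)·(19/2880) = +0.510355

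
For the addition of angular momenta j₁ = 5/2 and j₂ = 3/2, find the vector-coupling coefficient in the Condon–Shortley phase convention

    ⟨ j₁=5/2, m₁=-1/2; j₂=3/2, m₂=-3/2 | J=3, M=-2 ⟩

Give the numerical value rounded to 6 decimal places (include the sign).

+0.707107

j₁+j₂−J=1  J+j₁−j₂=4  J−j₁+j₂=2  j₁+j₂+J+1=8
(j₁±m₁, j₂±m₂, J±M) = (2,3,0,3,1,5)
P² = 72
sum k=0..0:
  [0] +1/12 = 1/12
S = 1/12
C² = P²·S² = 1/2 ; C = +0.707107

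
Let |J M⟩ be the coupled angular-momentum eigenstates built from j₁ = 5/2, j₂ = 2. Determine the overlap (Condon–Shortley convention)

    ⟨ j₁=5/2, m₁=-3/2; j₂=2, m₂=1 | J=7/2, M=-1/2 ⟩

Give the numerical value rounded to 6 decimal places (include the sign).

√[8·1!4!3!/9! · 1!4!3!1!3!4!] = √(2304/35)
  +(−1)^0/∏(0,1,4,3,0,0)! = 1/144  (running 1/144)
  +(−1)^1/∏(1,0,3,2,1,1)! = -1/12  (running -11/144)
⟨..|..⟩ = √(2304/35)·(-11/144) = -0.619780

-0.619780  (= −√(121/315))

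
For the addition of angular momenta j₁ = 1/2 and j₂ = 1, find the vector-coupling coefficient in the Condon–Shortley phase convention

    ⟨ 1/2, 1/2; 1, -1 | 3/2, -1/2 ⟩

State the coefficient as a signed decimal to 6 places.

+√(1/3) = +0.577350

j₁+j₂−J=0  J+j₁−j₂=1  J−j₁+j₂=2  j₁+j₂+J+1=4
(j₁±m₁, j₂±m₂, J±M) = (1,0,0,2,1,2)
P² = 4/3
sum k=0..0:
  [0] +1/2 = 1/2
S = 1/2
C² = P²·S² = 1/3 ; C = +0.577350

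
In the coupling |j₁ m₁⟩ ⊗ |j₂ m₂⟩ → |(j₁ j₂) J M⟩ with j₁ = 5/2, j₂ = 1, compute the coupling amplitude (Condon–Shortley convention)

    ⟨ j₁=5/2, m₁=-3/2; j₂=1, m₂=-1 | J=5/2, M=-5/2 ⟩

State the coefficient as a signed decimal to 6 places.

j₁+j₂−J=1  J+j₁−j₂=4  J−j₁+j₂=1  j₁+j₂+J+1=7
(j₁±m₁, j₂±m₂, J±M) = (1,4,0,2,0,5)
P² = 1152/7
sum k=0..0:
  [0] +1/24 = 1/24
S = 1/24
C² = P²·S² = 2/7 ; C = +0.534522

+0.534522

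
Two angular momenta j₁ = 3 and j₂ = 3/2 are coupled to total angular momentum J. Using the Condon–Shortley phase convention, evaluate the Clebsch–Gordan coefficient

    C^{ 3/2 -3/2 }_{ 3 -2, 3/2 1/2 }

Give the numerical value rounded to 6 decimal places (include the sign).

triangle: 3!·3!·0!/7! = 36/5040
(j±m)!: 1!·5!·2!·1!·0!·3! = 1440
prefactor² = (2J+1)·Δ·N² = 288/7
  k=2: +1/(2!·1!·3!·0!·0!·0!) = 1/12
Σ = 1/12  ⇒  CG² = 288/7·1/12² = 2/7
CG = +√(2/7) = +0.534522

+0.534522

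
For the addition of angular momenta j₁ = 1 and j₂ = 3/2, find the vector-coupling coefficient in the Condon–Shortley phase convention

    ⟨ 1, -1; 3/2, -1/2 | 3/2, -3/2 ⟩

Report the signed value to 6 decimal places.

−√(2/5) ≈ -0.632456

√[4·1!1!2!/5! · 0!2!1!2!0!3!] = √(8/5)
  +(−1)^1/∏(1,0,1,0,0,2)! = -1/2  (running -1/2)
⟨..|..⟩ = √(8/5)·(-1/2) = -0.632456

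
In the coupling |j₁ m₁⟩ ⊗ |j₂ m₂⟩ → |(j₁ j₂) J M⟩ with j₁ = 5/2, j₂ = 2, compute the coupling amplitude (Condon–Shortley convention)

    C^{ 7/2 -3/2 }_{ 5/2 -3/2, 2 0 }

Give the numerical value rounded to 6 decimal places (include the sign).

√[8·1!4!3!/9! · 1!4!2!2!2!5!] = √(512/7)
  +(−1)^0/∏(0,1,4,2,0,1)! = 1/48  (running 1/48)
  +(−1)^1/∏(1,0,3,1,1,2)! = -1/12  (running -1/16)
⟨..|..⟩ = √(512/7)·(-1/16) = -0.534522

-0.534522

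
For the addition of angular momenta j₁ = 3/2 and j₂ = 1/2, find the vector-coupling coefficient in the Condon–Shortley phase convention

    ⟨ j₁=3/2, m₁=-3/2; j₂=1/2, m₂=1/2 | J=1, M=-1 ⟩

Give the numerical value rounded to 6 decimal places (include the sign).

√[3·1!2!0!/4! · 0!3!1!0!0!2!] = √(3)
  +(−1)^1/∏(1,0,2,0,0,0)! = -1/2  (running -1/2)
⟨..|..⟩ = √(3)·(-1/2) = -0.866025

−√(3/4) = -0.866025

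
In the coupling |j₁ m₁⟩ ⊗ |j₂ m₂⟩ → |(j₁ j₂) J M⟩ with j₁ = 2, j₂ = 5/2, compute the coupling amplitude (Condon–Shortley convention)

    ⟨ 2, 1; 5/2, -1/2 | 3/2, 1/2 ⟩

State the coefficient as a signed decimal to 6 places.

−√(5/21) ≈ -0.487950

j₁+j₂−J=3  J+j₁−j₂=1  J−j₁+j₂=2  j₁+j₂+J+1=7
(j₁±m₁, j₂±m₂, J±M) = (3,1,2,3,2,1)
P² = 48/35
sum k=0..1:
  [0] +1/12 = 1/12
  [1] −1/2 = -1/2
S = -5/12
C² = P²·S² = 5/21 ; C = -0.487950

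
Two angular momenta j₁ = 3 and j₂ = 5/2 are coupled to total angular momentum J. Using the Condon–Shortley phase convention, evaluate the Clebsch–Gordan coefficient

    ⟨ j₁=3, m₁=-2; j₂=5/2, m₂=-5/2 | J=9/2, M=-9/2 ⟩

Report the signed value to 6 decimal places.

+0.674200

√[10·1!5!4!/11! · 1!5!0!5!0!9!] = √(41472000/11)
  +(−1)^0/∏(0,1,5,0,0,4)! = 1/2880  (running 1/2880)
⟨..|..⟩ = √(41472000/11)·(1/2880) = +0.674200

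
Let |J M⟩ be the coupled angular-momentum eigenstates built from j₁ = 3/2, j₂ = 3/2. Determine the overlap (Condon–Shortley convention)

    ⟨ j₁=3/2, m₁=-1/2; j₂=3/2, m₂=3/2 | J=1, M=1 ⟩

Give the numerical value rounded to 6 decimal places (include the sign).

+0.547723  (= +√(3/10))

j₁+j₂−J=2  J+j₁−j₂=1  J−j₁+j₂=1  j₁+j₂+J+1=5
(j₁±m₁, j₂±m₂, J±M) = (1,2,3,0,2,0)
P² = 6/5
sum k=2..2:
  [2] +1/2 = 1/2
S = 1/2
C² = P²·S² = 3/10 ; C = +0.547723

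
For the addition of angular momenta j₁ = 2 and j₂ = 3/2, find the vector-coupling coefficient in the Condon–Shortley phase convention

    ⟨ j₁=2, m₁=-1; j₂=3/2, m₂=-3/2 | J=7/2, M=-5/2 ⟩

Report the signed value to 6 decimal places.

+0.755929  (= +√(4/7))

triangle: 0!×4!×3!/8! = 144/40320
(j±m)!: 1!×3!×0!×3!×1!×6! = 25920
prefactor² = (2J+1)×Δ×N² = 5184/7
  k=0: +1/(0!×0!×3!×0!×1!×3!) = 1/36
Σ = 1/36  ⇒  CG² = 5184/7×1/36² = 4/7
CG = +√(4/7) = +0.755929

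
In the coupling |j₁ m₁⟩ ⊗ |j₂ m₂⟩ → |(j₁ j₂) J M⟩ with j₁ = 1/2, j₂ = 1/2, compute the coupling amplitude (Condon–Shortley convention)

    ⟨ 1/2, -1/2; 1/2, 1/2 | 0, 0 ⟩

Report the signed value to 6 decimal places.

√[1·1!0!0!/2! · 0!1!1!0!0!0!] = √(1/2)
  +(−1)^1/∏(1,0,0,0,0,0)! = -1  (running -1)
⟨..|..⟩ = √(1/2)·(-1) = -0.707107

−√(1/2) ≈ -0.707107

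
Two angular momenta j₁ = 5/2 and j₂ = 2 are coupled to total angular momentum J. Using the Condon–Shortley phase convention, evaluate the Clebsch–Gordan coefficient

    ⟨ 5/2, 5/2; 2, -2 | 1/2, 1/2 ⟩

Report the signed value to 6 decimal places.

√[2·4!1!0!/6! · 5!0!0!4!1!0!] = √(192)
  +(−1)^0/∏(0,4,0,0,1,0)! = 1/24  (running 1/24)
⟨..|..⟩ = √(192)·(1/24) = +0.577350

+√(1/3) ≈ +0.577350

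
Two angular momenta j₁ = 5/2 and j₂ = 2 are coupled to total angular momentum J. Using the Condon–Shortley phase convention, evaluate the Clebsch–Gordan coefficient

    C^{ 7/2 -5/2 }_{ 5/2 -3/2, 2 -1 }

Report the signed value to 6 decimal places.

-0.125988

j₁+j₂−J=1  J+j₁−j₂=4  J−j₁+j₂=3  j₁+j₂+J+1=9
(j₁±m₁, j₂±m₂, J±M) = (1,4,1,3,1,6)
P² = 2304/7
sum k=0..1:
  [0] +1/48 = 1/48
  [1] −1/36 = -1/36
S = -1/144
C² = P²·S² = 1/63 ; C = -0.125988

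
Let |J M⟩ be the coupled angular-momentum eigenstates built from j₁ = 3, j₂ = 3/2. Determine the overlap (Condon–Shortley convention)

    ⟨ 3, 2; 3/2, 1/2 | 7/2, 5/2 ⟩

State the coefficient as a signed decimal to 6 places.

triangle: 1!*5!*2!/9! = 240/362880
(j±m)!: 5!*1!*2!*1!*6!*1! = 172800
prefactor² = (2J+1)*Δ*N² = 6400/7
  k=0: +1/(0!*1!*1!*2!*4!*0!) = 1/48
  k=1: −1/(1!*0!*0!*1!*5!*1!) = -1/120
Σ = 1/80  ⇒  CG² = 6400/7*1/80² = 1/7
CG = +√(1/7) = +0.377964

+√(1/7) ≈ +0.377964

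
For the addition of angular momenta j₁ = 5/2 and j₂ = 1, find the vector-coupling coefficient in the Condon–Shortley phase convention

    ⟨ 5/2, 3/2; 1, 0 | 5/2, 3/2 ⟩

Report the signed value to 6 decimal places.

+√(9/35) ≈ +0.507093

√[6·1!4!1!/7! · 4!1!1!1!4!1!] = √(576/35)
  +(−1)^0/∏(0,1,1,1,3,0)! = 1/6  (running 1/6)
  +(−1)^1/∏(1,0,0,0,4,1)! = -1/24  (running 1/8)
⟨..|..⟩ = √(576/35)·(1/8) = +0.507093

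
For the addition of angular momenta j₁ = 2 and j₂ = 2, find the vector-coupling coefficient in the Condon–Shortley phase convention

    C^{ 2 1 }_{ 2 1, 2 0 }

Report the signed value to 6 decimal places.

√[5·2!2!2!/7! · 3!1!2!2!3!1!] = √(8/7)
  +(−1)^0/∏(0,2,1,2,1,0)! = 1/4  (running 1/4)
  +(−1)^1/∏(1,1,0,1,2,1)! = -1/2  (running -1/4)
⟨..|..⟩ = √(8/7)·(-1/4) = -0.267261

-0.267261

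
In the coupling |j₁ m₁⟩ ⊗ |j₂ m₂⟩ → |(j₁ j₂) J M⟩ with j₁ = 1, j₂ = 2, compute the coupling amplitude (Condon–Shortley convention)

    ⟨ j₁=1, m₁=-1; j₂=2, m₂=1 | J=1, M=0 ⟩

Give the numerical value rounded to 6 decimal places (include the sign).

√[3·2!0!2!/5! · 0!2!3!1!1!1!] = √(6/5)
  +(−1)^2/∏(2,0,0,1,0,1)! = 1/2  (running 1/2)
⟨..|..⟩ = √(6/5)·(1/2) = +0.547723

+√(3/10) ≈ +0.547723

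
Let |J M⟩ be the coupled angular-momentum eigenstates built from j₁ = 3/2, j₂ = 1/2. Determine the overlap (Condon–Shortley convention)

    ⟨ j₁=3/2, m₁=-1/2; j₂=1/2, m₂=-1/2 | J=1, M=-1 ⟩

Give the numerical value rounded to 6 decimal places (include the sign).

triangle: 1!×2!×0!/4! = 2/24
(j±m)!: 1!×2!×0!×1!×0!×2! = 4
prefactor² = (2J+1)×Δ×N² = 1
  k=0: +1/(0!×1!×2!×0!×0!×0!) = 1/2
Σ = 1/2  ⇒  CG² = 1×1/2² = 1/4
CG = +√(1/4) = +0.500000

+√(1/4) = +0.500000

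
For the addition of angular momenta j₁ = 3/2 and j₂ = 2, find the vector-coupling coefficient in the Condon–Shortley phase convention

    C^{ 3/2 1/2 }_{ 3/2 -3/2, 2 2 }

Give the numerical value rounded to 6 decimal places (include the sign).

j₁+j₂−J=2  J+j₁−j₂=1  J−j₁+j₂=2  j₁+j₂+J+1=6
(j₁±m₁, j₂±m₂, J±M) = (0,3,4,0,2,1)
P² = 32/5
sum k=2..2:
  [2] +1/4 = 1/4
S = 1/4
C² = P²·S² = 2/5 ; C = +0.632456

+0.632456  (= +√(2/5))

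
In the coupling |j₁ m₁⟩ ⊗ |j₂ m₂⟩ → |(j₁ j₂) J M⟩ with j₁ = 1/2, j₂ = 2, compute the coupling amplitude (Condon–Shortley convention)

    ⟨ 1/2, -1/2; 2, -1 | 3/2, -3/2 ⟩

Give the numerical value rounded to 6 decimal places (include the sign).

−√(1/5) = -0.447214

j₁+j₂−J=1  J+j₁−j₂=0  J−j₁+j₂=3  j₁+j₂+J+1=5
(j₁±m₁, j₂±m₂, J±M) = (0,1,1,3,0,3)
P² = 36/5
sum k=1..1:
  [1] −1/6 = -1/6
S = -1/6
C² = P²·S² = 1/5 ; C = -0.447214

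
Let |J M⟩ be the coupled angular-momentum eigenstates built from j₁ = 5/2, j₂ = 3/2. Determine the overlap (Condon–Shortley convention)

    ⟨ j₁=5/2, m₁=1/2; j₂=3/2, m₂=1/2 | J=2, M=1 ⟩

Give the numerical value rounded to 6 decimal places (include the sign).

-0.545545

j₁+j₂−J=2  J+j₁−j₂=3  J−j₁+j₂=1  j₁+j₂+J+1=7
(j₁±m₁, j₂±m₂, J±M) = (3,2,2,1,3,1)
P² = 12/7
sum k=1..2:
  [1] −1/2 = -1/2
  [2] +1/12 = 1/12
S = -5/12
C² = P²·S² = 25/84 ; C = -0.545545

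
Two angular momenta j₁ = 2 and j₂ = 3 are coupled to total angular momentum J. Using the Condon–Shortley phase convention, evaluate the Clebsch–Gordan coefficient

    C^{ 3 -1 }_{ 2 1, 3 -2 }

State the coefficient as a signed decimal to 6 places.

+0.500000  (= +√(1/4))

√[7·2!2!4!/9! · 3!1!1!5!2!4!] = √(64)
  +(−1)^0/∏(0,2,1,1,1,3)! = 1/12  (running 1/12)
  +(−1)^1/∏(1,1,0,0,2,4)! = -1/48  (running 1/16)
⟨..|..⟩ = √(64)·(1/16) = +0.500000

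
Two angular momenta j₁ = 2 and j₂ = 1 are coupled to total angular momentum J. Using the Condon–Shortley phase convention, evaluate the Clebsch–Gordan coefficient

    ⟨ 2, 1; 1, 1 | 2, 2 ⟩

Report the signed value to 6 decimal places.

√[5·1!3!1!/6! · 3!1!2!0!4!0!] = √(12)
  +(−1)^1/∏(1,0,0,1,3,0)! = -1/6  (running -1/6)
⟨..|..⟩ = √(12)·(-1/6) = -0.577350

-0.577350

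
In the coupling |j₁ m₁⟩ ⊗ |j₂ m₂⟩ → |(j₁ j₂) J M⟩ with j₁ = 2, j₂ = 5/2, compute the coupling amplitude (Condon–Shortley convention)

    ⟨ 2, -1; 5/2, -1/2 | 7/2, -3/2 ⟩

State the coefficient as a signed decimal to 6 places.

-0.308607  (= −√(2/21))

√[8·1!3!4!/9! · 1!3!2!3!2!5!] = √(384/7)
  +(−1)^0/∏(0,1,3,2,0,2)! = 1/24  (running 1/24)
  +(−1)^1/∏(1,0,2,1,1,3)! = -1/12  (running -1/24)
⟨..|..⟩ = √(384/7)·(-1/24) = -0.308607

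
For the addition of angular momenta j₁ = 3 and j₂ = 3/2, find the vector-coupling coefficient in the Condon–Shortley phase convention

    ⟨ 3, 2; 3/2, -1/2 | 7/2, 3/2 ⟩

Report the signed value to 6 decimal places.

√[8·1!5!2!/9! · 5!1!1!2!5!2!] = √(6400/21)
  +(−1)^0/∏(0,1,1,1,4,1)! = 1/24  (running 1/24)
  +(−1)^1/∏(1,0,0,0,5,2)! = -1/240  (running 3/80)
⟨..|..⟩ = √(6400/21)·(3/80) = +0.654654

+0.654654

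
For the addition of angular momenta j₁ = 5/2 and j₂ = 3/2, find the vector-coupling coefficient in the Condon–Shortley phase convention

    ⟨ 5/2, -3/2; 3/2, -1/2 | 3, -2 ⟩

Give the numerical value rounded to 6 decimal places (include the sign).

√[7·1!4!2!/8! · 1!4!1!2!1!5!] = √(48)
  +(−1)^0/∏(0,1,4,1,0,1)! = 1/24  (running 1/24)
  +(−1)^1/∏(1,0,3,0,1,2)! = -1/12  (running -1/24)
⟨..|..⟩ = √(48)·(-1/24) = -0.288675

-0.288675  (= −√(1/12))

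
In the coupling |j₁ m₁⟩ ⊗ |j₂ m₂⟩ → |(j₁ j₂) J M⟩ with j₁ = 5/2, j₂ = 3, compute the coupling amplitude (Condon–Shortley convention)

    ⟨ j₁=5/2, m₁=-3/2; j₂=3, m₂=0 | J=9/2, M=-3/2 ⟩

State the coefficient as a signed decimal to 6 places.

-0.540562  (= −√(45/154))

triangle: 1!*4!*5!/11! = 2880/39916800
(j±m)!: 1!*4!*3!*3!*3!*6! = 3732480
prefactor² = (2J+1)*Δ*N² = 207360/77
  k=0: +1/(0!*1!*4!*3!*0!*2!) = 1/288
  k=1: −1/(1!*0!*3!*2!*1!*3!) = -1/72
Σ = -1/96  ⇒  CG² = 207360/77*(-1/96)² = 45/154
CG = −√(45/154) = -0.540562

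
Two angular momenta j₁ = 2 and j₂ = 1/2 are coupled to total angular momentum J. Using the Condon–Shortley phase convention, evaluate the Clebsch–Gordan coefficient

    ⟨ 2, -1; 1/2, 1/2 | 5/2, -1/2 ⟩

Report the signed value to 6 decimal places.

+0.632456

triangle: 0!×4!×1!/6! = 24/720
(j±m)!: 1!×3!×1!×0!×2!×3! = 72
prefactor² = (2J+1)×Δ×N² = 72/5
  k=0: +1/(0!×0!×3!×1!×1!×0!) = 1/6
Σ = 1/6  ⇒  CG² = 72/5×1/6² = 2/5
CG = +√(2/5) = +0.632456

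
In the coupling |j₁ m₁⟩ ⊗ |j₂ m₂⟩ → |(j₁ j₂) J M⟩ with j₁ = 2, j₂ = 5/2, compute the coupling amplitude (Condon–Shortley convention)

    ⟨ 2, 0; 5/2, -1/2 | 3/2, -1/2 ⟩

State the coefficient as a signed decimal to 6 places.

triangle: 3!·1!·2!/7! = 12/5040
(j±m)!: 2!·2!·2!·3!·1!·2! = 96
prefactor² = (2J+1)·Δ·N² = 32/35
  k=1: −1/(1!·2!·1!·1!·0!·1!) = -1/2
  k=2: +1/(2!·1!·0!·0!·1!·2!) = 1/4
Σ = -1/4  ⇒  CG² = 32/35·(-1/4)² = 2/35
CG = −√(2/35) = -0.239046

−√(2/35) = -0.239046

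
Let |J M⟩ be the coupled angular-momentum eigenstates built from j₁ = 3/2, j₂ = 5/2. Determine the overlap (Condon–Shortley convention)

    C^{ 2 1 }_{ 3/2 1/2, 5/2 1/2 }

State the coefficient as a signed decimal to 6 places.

-0.545545  (= −√(25/84))

triangle: 2!*1!*3!/7! = 12/5040
(j±m)!: 2!*1!*3!*2!*3!*1! = 144
prefactor² = (2J+1)*Δ*N² = 12/7
  k=0: +1/(0!*2!*1!*3!*0!*0!) = 1/12
  k=1: −1/(1!*1!*0!*2!*1!*1!) = -1/2
Σ = -5/12  ⇒  CG² = 12/7*(-5/12)² = 25/84
CG = −√(25/84) = -0.545545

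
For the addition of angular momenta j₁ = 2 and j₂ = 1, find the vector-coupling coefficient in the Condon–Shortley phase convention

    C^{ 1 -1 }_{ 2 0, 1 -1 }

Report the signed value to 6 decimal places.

√[3·2!2!0!/5! · 2!2!0!2!0!2!] = √(8/5)
  +(−1)^0/∏(0,2,2,0,0,0)! = 1/4  (running 1/4)
⟨..|..⟩ = √(8/5)·(1/4) = +0.316228

+0.316228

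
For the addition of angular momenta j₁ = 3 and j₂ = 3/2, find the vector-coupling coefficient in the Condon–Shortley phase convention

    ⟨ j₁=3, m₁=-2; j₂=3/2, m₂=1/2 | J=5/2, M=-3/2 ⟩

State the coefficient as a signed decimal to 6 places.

triangle: 2!·4!·1!/8! = 48/40320
(j±m)!: 1!·5!·2!·1!·1!·4! = 5760
prefactor² = (2J+1)·Δ·N² = 288/7
  k=1: −1/(1!·1!·4!·1!·0!·0!) = -1/24
  k=2: +1/(2!·0!·3!·0!·1!·1!) = 1/12
Σ = 1/24  ⇒  CG² = 288/7·1/24² = 1/14
CG = +√(1/14) = +0.267261

+√(1/14) = +0.267261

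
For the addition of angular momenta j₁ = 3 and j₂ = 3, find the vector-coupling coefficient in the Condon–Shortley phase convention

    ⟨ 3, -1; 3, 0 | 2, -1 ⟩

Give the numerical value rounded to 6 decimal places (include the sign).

+√(1/42) ≈ +0.154303

√[5·4!2!2!/9! · 2!4!3!3!1!3!] = √(96/7)
  +(−1)^2/∏(2,2,2,1,0,1)! = 1/8  (running 1/8)
  +(−1)^3/∏(3,1,1,0,1,2)! = -1/12  (running 1/24)
⟨..|..⟩ = √(96/7)·(1/24) = +0.154303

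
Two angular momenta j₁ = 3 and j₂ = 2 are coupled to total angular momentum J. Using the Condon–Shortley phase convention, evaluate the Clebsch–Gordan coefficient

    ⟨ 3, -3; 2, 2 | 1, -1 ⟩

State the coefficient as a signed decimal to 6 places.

+√(3/7) = +0.654654

triangle: 4!*2!*0!/7! = 48/5040
(j±m)!: 0!*6!*4!*0!*0!*2! = 34560
prefactor² = (2J+1)*Δ*N² = 6912/7
  k=4: +1/(4!*0!*2!*0!*0!*0!) = 1/48
Σ = 1/48  ⇒  CG² = 6912/7*1/48² = 3/7
CG = +√(3/7) = +0.654654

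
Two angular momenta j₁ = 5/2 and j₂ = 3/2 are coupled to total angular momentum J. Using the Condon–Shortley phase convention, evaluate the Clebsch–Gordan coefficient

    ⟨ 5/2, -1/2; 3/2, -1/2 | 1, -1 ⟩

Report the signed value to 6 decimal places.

j₁+j₂−J=3  J+j₁−j₂=2  J−j₁+j₂=0  j₁+j₂+J+1=6
(j₁±m₁, j₂±m₂, J±M) = (2,3,1,2,0,2)
P² = 12/5
sum k=1..1:
  [1] −1/4 = -1/4
S = -1/4
C² = P²·S² = 3/20 ; C = -0.387298

-0.387298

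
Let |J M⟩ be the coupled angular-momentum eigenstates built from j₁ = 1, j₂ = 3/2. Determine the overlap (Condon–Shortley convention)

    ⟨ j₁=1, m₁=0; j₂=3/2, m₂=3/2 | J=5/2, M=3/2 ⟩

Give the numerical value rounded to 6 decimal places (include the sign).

+√(2/5) = +0.632456

j₁+j₂−J=0  J+j₁−j₂=2  J−j₁+j₂=3  j₁+j₂+J+1=6
(j₁±m₁, j₂±m₂, J±M) = (1,1,3,0,4,1)
P² = 72/5
sum k=0..0:
  [0] +1/6 = 1/6
S = 1/6
C² = P²·S² = 2/5 ; C = +0.632456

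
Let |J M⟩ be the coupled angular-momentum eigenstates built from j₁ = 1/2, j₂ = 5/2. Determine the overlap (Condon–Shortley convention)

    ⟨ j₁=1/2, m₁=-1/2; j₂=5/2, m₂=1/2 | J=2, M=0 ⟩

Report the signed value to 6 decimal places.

−√(1/2) ≈ -0.707107

√[5·1!0!4!/6! · 0!1!3!2!2!2!] = √(8)
  +(−1)^1/∏(1,0,0,2,0,2)! = -1/4  (running -1/4)
⟨..|..⟩ = √(8)·(-1/4) = -0.707107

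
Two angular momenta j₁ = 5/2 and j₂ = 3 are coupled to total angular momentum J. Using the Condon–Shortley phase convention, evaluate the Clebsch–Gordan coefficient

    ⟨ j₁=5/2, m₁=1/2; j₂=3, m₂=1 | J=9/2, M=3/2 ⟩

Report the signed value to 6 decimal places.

j₁+j₂−J=1  J+j₁−j₂=4  J−j₁+j₂=5  j₁+j₂+J+1=11
(j₁±m₁, j₂±m₂, J±M) = (3,2,4,2,6,3)
P² = 138240/77
sum k=0..1:
  [0] +1/96 = 1/96
  [1] −1/72 = -1/72
S = -1/288
C² = P²·S² = 5/231 ; C = -0.147122

−√(5/231) ≈ -0.147122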